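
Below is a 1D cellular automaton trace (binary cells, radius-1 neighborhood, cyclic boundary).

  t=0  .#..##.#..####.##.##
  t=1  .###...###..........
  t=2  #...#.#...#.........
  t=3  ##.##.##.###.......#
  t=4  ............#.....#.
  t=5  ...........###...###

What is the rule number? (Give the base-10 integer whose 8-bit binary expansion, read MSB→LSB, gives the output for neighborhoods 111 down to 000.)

  [7] ### => .  t=0,i=11
  [6] ##. => .  t=0,i=5
  [5] #.# => .  t=0,i=0
  [4] #.. => #  t=0,i=2
  [3] .## => .  t=0,i=4
  [2] .#. => #  t=0,i=1
  [1] ..# => #  t=0,i=3
  [0] ... => .  t=1,i=5
  bits 00010110 = 22

22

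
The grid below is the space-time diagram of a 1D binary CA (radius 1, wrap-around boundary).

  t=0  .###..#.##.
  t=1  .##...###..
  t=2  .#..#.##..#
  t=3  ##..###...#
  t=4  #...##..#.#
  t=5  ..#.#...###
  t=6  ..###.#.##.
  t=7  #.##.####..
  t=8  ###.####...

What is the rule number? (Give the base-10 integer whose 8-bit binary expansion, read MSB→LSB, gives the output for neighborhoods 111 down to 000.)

173

  ### -> #   bit 7 = 1  t=0,i=2
  ##. -> .   bit 6 = 0  t=0,i=3
  #.# -> #   bit 5 = 1  t=0,i=7
  #.. -> .   bit 4 = 0  t=0,i=4
  .## -> #   bit 3 = 1  t=0,i=1
  .#. -> #   bit 2 = 1  t=0,i=6
  ..# -> .   bit 1 = 0  t=0,i=0
  ... -> #   bit 0 = 1  t=1,i=4
  bits 10101101 = 173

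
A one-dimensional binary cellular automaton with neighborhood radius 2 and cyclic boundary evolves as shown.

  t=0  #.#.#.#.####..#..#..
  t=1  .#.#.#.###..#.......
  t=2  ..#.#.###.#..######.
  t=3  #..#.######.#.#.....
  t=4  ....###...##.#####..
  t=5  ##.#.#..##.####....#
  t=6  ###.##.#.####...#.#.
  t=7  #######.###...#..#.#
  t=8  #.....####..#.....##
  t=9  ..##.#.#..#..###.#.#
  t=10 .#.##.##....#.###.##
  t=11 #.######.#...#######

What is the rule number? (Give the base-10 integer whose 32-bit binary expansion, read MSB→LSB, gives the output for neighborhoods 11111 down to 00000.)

786169097

  nb #####: next=.  (t=2,i=15, bit31=0)
  nb ####.: next=.  (t=0,i=10, bit30=0)
  nb ###.#: next=#  (t=2,i=8, bit29=1)
  nb ###..: next=.  (t=0,i=11, bit28=0)
  nb ##.##: next=#  (t=4,i=12, bit27=1)
  nb ##.#.: next=#  (t=2,i=9, bit26=1)
  nb ##..#: next=#  (t=0,i=12, bit25=1)
  nb ##...: next=.  (t=2,i=19, bit24=0)
  nb #.###: next=#  (t=0,i=8, bit23=1)
  nb #.##.: next=#  (t=6,i=4, bit22=1)
  nb #.#.#: next=.  (t=0,i=2, bit21=0)
  nb #.#..: next=#  (t=2,i=10, bit20=1)
  nb #..##: next=#  (t=2,i=12, bit19=1)
  nb #..#.: next=.  (t=0,i=13, bit18=0)
  nb #...#: next=#  (t=2,i=0, bit17=1)
  nb #....: next=#  (t=1,i=14, bit16=1)
  nb .####: next=#  (t=0,i=9, bit15=1)
  nb .###.: next=#  (t=1,i=8, bit14=1)
  nb .##.#: next=#  (t=4,i=11, bit13=1)
  nb .##..: next=#  (t=10,i=7, bit12=1)
  nb .#.##: next=#  (t=0,i=7, bit11=1)
  nb .#.#.: next=#  (t=0,i=1, bit10=1)
  nb .#..#: next=.  (t=0,i=15, bit9=0)
  nb .#...: next=#  (t=1,i=13, bit8=1)
  nb ..###: next=.  (t=2,i=13, bit7=0)
  nb ..##.: next=.  (t=4,i=10, bit6=0)
  nb ..#.#: next=.  (t=0,i=0, bit5=0)
  nb ..#..: next=.  (t=0,i=14, bit4=0)
  nb ...##: next=#  (t=4,i=3, bit3=1)
  nb ...#.: next=.  (t=1,i=0, bit2=0)
  nb ....#: next=.  (t=1,i=19, bit1=0)
  nb .....: next=#  (t=1,i=15, bit0=1)
  bits 00101110110110111111110100001001 = 786169097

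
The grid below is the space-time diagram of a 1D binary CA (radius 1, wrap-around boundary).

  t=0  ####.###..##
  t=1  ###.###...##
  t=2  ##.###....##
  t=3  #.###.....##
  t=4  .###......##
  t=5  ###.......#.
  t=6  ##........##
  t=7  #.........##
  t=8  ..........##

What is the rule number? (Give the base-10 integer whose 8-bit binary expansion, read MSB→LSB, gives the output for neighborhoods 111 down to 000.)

  [7] ### => #  t=0,i=0
  [6] ##. => .  t=0,i=3
  [5] #.# => #  t=0,i=4
  [4] #.. => .  t=0,i=8
  [3] .## => #  t=0,i=5
  [2] .#. => #  t=5,i=10
  [1] ..# => .  t=0,i=9
  [0] ... => .  t=1,i=8
  bits 10101100 = 172

172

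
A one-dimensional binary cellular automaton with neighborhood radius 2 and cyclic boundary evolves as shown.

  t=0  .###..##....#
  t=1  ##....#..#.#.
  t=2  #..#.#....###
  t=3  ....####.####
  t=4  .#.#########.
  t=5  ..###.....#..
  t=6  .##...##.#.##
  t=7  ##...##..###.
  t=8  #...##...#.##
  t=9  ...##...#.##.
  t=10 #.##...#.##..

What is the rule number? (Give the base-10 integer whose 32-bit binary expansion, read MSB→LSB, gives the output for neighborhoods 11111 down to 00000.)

1760660941

  [31] ##### => .  t=4,i=5
  [30] ####. => #  t=2,i=12
  [29] ###.# => #  t=3,i=7
  [28] ###.. => .  t=0,i=3
  [27] ##.## => #  t=3,i=8
  [26] ##.#. => .  t=6,i=8
  [25] ##..# => .  t=0,i=4
  [24] ##... => .  t=0,i=8
  [23] #.### => #  t=0,i=1
  [22] #.##. => #  t=1,i=0
  [21] #.#.# => #  t=1,i=11
  [20] #.#.. => #  t=2,i=5
  [19] #..## => .  t=0,i=5
  [18] #..#. => .  t=1,i=8
  [17] #...# => .  t=6,i=4
  [16] #.... => #  t=0,i=9
  [15] .#### => #  t=2,i=11
  [14] .###. => .  t=0,i=2
  [13] .##.# => .  t=6,i=7
  [12] .##.. => .  t=0,i=7
  [11] .#.## => #  t=0,i=0
  [10] .#.#. => #  t=1,i=10
  [9] .#..# => .  t=1,i=7
  [8] .#... => #  t=2,i=6
  [7] ..### => #  t=2,i=10
  [6] ..##. => #  t=0,i=6
  [5] ..#.# => .  t=0,i=12
  [4] ..#.. => .  t=1,i=6
  [3] ...## => #  t=2,i=9
  [2] ...#. => #  t=0,i=11
  [1] ....# => .  t=0,i=10
  [0] ..... => #  t=5,i=7
  bits 01101000111100011000110111001101 = 1760660941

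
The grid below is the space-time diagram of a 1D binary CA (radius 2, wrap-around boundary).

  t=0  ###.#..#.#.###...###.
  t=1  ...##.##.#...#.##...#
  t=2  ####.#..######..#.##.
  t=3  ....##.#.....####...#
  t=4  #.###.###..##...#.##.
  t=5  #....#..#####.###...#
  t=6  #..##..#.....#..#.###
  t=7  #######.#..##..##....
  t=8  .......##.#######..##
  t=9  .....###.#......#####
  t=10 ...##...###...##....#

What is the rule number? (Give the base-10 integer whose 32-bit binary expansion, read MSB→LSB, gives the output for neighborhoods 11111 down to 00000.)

507384174

  #####|.  b31=0 t=2,i=10
  ####.|.  b30=0 t=2,i=2
  ###.#|.  b29=0 t=0,i=2
  ###..|#  b28=1 t=0,i=13
  ##.##|#  b27=1 t=0,i=20
  ##.#.|#  b26=1 t=0,i=3
  ##..#|#  b25=1 t=2,i=14
  ##...|.  b24=0 t=0,i=14
  #.###|.  b23=0 t=0,i=0
  #.##.|.  b22=0 t=1,i=6
  #.#.#|#  b21=1 t=0,i=9
  #.#..|#  b20=1 t=0,i=4
  #..##|#  b19=1 t=2,i=7
  #..#.|#  b18=1 t=0,i=6
  #...#|#  b17=1 t=0,i=15
  #....|.  b16=0 t=3,i=1
  .####|.  b15=0 t=2,i=1
  .###.|.  b14=0 t=0,i=1
  .##.#|.  b13=0 t=1,i=4
  .##..|#  b12=1 t=1,i=16
  .#.##|.  b11=0 t=0,i=10
  .#.#.|.  b10=0 t=0,i=8
  .#..#|.  b9=0 t=0,i=5
  .#...|#  b8=1 t=1,i=0
  ..###|.  b7=0 t=0,i=17
  ..##.|#  b6=1 t=1,i=3
  ..#.#|#  b5=1 t=0,i=7
  ..#..|.  b4=0 t=1,i=20
  ...##|#  b3=1 t=0,i=16
  ...#.|#  b2=1 t=1,i=12
  ....#|#  b1=1 t=3,i=2
  .....|.  b0=0 t=3,i=10
  bits 00011110001111100001000101101110 = 507384174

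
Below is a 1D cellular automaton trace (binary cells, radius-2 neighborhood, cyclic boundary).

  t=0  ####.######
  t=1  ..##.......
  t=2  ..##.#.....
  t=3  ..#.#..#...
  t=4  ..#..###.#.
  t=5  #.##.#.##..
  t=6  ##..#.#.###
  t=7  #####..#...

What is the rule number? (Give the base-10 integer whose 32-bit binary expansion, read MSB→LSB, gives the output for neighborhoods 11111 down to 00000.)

1980177136

  ##### -> .   bit 31 = 0  t=0,i=0
  ####. -> #   bit 30 = 1  t=0,i=2
  ###.# -> #   bit 29 = 1  t=0,i=3
  ###.. -> #   bit 28 = 1  t=6,i=1
  ##.## -> .   bit 27 = 0  t=0,i=4
  ##.#. -> #   bit 26 = 1  t=2,i=4
  ##..# -> #   bit 25 = 1  t=5,i=9
  ##... -> .   bit 24 = 0  t=1,i=4
  #.### -> .   bit 23 = 0  t=0,i=5
  #.##. -> .   bit 22 = 0  t=5,i=2
  #.#.# -> .   bit 21 = 0  t=5,i=5
  #.#.. -> .   bit 20 = 0  t=2,i=5
  #..## -> .   bit 19 = 0  t=4,i=4
  #..#. -> #   bit 18 = 1  t=3,i=6
  #...# -> #   bit 17 = 1  t=4,i=0
  #.... -> #   bit 16 = 1  t=1,i=5
  .#### -> .   bit 15 = 0  t=0,i=6
  .###. -> .   bit 14 = 0  t=4,i=6
  .##.# -> .   bit 13 = 0  t=2,i=3
  .##.. -> #   bit 12 = 1  t=1,i=3
  .#.## -> #   bit 11 = 1  t=5,i=1
  .#.#. -> .   bit 10 = 0  t=3,i=3
  .#..# -> #   bit 9 = 1  t=3,i=5
  .#... -> .   bit 8 = 0  t=2,i=6
  ..### -> #   bit 7 = 1  t=4,i=5
  ..##. -> #   bit 6 = 1  t=1,i=2
  ..#.# -> #   bit 5 = 1  t=3,i=2
  ..#.. -> #   bit 4 = 1  t=3,i=7
  ...## -> .   bit 3 = 0  t=1,i=1
  ...#. -> .   bit 2 = 0  t=3,i=1
  ....# -> .   bit 1 = 0  t=1,i=0
  ..... -> .   bit 0 = 0  t=1,i=6
  bits 01110110000001110001101011110000 = 1980177136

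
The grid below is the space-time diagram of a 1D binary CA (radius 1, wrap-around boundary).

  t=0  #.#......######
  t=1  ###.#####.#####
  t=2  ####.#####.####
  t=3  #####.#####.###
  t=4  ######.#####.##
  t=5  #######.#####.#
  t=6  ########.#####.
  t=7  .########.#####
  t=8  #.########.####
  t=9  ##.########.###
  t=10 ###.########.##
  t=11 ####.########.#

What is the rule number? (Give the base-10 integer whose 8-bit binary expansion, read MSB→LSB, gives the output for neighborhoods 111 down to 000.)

  ###|#  b7=1 t=0,i=10
  ##.|#  b6=1 t=0,i=0
  #.#|#  b5=1 t=0,i=1
  #..|.  b4=0 t=0,i=3
  .##|.  b3=0 t=0,i=9
  .#.|#  b2=1 t=0,i=2
  ..#|#  b1=1 t=0,i=8
  ...|#  b0=1 t=0,i=4
  bits 11100111 = 231

231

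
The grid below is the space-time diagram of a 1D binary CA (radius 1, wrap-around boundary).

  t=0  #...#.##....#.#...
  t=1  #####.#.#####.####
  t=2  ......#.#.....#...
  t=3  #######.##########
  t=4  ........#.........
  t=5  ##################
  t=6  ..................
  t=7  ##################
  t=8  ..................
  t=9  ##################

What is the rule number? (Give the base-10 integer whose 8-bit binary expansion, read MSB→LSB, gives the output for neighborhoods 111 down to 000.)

  nb ###: next=.  (t=1,i=0, bit7=0)
  nb ##.: next=.  (t=0,i=7, bit6=0)
  nb #.#: next=.  (t=0,i=5, bit5=0)
  nb #..: next=#  (t=0,i=1, bit4=1)
  nb .##: next=#  (t=0,i=6, bit3=1)
  nb .#.: next=#  (t=0,i=0, bit2=1)
  nb ..#: next=#  (t=0,i=3, bit1=1)
  nb ...: next=#  (t=0,i=2, bit0=1)
  bits 00011111 = 31

31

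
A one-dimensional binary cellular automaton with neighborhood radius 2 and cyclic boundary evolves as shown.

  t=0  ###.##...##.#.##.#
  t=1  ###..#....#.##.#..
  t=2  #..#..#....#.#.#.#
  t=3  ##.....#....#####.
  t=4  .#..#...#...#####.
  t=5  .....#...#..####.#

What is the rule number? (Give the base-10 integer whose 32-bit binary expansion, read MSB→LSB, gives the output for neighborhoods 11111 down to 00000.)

  nb #####: next=#  (t=3,i=14, bit31=1)
  nb ####.: next=#  (t=0,i=1, bit30=1)
  nb ###.#: next=#  (t=0,i=2, bit29=1)
  nb ###..: next=.  (t=1,i=2, bit28=0)
  nb ##.##: next=.  (t=0,i=3, bit27=0)
  nb ##.#.: next=.  (t=0,i=11, bit26=0)
  nb ##..#: next=#  (t=1,i=3, bit25=1)
  nb ##...: next=.  (t=0,i=6, bit24=0)
  nb #.###: next=.  (t=0,i=17, bit23=0)
  nb #.##.: next=.  (t=0,i=4, bit22=0)
  nb #.#.#: next=#  (t=0,i=12, bit21=1)
  nb #.#..: next=#  (t=1,i=15, bit20=1)
  nb #..##: next=#  (t=1,i=17, bit19=1)
  nb #..#.: next=.  (t=1,i=4, bit18=0)
  nb #...#: next=.  (t=0,i=7, bit17=0)
  nb #....: next=.  (t=1,i=7, bit16=0)
  nb .####: next=#  (t=0,i=0, bit15=1)
  nb .###.: next=.  (t=1,i=1, bit14=0)
  nb .##.#: next=#  (t=0,i=10, bit13=1)
  nb .##..: next=#  (t=0,i=5, bit12=1)
  nb .#.##: next=#  (t=0,i=13, bit11=1)
  nb .#.#.: next=#  (t=2,i=12, bit10=1)
  nb .#..#: next=.  (t=1,i=16, bit9=0)
  nb .#...: next=#  (t=1,i=6, bit8=1)
  nb ..###: next=#  (t=1,i=0, bit7=1)
  nb ..##.: next=.  (t=0,i=9, bit6=0)
  nb ..#.#: next=.  (t=1,i=10, bit5=0)
  nb ..#..: next=.  (t=1,i=5, bit4=0)
  nb ...##: next=.  (t=0,i=8, bit3=0)
  nb ...#.: next=.  (t=1,i=9, bit2=0)
  nb ....#: next=.  (t=1,i=8, bit1=0)
  nb .....: next=#  (t=3,i=4, bit0=1)
  bits 11100010001110001011110110000001 = 3795369345

3795369345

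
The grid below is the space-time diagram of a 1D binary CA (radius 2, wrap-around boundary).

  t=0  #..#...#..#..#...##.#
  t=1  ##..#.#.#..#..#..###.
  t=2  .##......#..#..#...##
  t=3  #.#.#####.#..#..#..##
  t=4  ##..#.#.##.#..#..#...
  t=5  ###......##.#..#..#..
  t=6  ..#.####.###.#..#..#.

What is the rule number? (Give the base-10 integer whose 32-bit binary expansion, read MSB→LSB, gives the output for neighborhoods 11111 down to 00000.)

  #####|#  b31=1 t=3,i=6
  ####.|.  b30=0 t=3,i=7
  ###.#|#  b29=1 t=1,i=19
  ###..|#  b28=1 t=5,i=2
  ##.##|#  b27=1 t=0,i=19
  ##.#.|#  b26=1 t=3,i=1
  ##..#|#  b25=1 t=0,i=1
  ##...|.  b24=0 t=2,i=3
  #.###|#  b23=1 t=3,i=4
  #.##.|.  b22=0 t=0,i=20
  #.#.#|.  b21=0 t=1,i=6
  #.#..|.  b20=0 t=1,i=8
  #..##|.  b19=0 t=1,i=16
  #..#.|.  b18=0 t=0,i=2
  #...#|.  b17=0 t=0,i=5
  #....|#  b16=1 t=2,i=4
  .####|.  b15=0 t=3,i=5
  .###.|.  b14=0 t=1,i=18
  .##.#|#  b13=1 t=0,i=18
  .##..|#  b12=1 t=0,i=0
  .#.##|.  b11=0 t=3,i=3
  .#.#.|.  b10=0 t=1,i=5
  .#..#|#  b9=1 t=0,i=8
  .#...|#  b8=1 t=0,i=4
  ..###|.  b7=0 t=1,i=17
  ..##.|#  b6=1 t=0,i=17
  ..#.#|.  b5=0 t=1,i=4
  ..#..|.  b4=0 t=0,i=3
  ...##|.  b3=0 t=0,i=16
  ...#.|#  b2=1 t=0,i=6
  ....#|#  b1=1 t=2,i=7
  .....|#  b0=1 t=2,i=5
  bits 10111110100000010011001101000111 = 3196138311

3196138311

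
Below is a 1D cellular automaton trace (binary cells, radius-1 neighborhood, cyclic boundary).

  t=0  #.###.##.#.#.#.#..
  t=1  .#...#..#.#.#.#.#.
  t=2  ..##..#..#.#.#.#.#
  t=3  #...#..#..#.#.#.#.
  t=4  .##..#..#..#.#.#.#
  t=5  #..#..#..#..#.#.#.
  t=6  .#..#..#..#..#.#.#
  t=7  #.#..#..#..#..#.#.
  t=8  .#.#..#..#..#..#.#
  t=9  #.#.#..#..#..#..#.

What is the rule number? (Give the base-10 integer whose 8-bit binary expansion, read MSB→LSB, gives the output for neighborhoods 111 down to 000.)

  nb ###: next=.  (t=0,i=3, bit7=0)
  nb ##.: next=.  (t=0,i=4, bit6=0)
  nb #.#: next=#  (t=0,i=1, bit5=1)
  nb #..: next=#  (t=0,i=16, bit4=1)
  nb .##: next=.  (t=0,i=2, bit3=0)
  nb .#.: next=.  (t=0,i=0, bit2=0)
  nb ..#: next=.  (t=0,i=17, bit1=0)
  nb ...: next=#  (t=1,i=3, bit0=1)
  bits 00110001 = 49

49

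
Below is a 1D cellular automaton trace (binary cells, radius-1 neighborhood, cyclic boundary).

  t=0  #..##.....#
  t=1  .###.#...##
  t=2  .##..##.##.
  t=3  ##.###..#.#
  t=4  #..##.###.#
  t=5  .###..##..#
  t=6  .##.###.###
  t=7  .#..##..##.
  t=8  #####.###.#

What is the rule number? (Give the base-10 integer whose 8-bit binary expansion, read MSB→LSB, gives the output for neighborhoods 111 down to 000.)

  ### -> #   bit 7 = 1  t=1,i=2
  ##. -> .   bit 6 = 0  t=0,i=0
  #.# -> .   bit 5 = 0  t=1,i=0
  #.. -> #   bit 4 = 1  t=0,i=1
  .## -> #   bit 3 = 1  t=0,i=3
  .#. -> #   bit 2 = 1  t=1,i=5
  ..# -> #   bit 1 = 1  t=0,i=2
  ... -> .   bit 0 = 0  t=0,i=6
  bits 10011110 = 158

158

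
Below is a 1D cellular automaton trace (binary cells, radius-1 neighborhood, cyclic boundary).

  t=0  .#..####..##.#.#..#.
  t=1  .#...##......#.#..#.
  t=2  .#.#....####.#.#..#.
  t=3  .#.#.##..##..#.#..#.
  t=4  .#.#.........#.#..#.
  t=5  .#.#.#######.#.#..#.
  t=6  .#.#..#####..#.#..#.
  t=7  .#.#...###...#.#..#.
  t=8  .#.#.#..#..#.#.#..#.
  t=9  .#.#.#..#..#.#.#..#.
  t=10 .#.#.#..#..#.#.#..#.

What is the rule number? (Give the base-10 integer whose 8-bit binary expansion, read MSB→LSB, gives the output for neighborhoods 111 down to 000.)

133

  nb ###: next=#  (t=0,i=5, bit7=1)
  nb ##.: next=.  (t=0,i=7, bit6=0)
  nb #.#: next=.  (t=0,i=12, bit5=0)
  nb #..: next=.  (t=0,i=2, bit4=0)
  nb .##: next=.  (t=0,i=4, bit3=0)
  nb .#.: next=#  (t=0,i=1, bit2=1)
  nb ..#: next=.  (t=0,i=0, bit1=0)
  nb ...: next=#  (t=1,i=3, bit0=1)
  bits 10000101 = 133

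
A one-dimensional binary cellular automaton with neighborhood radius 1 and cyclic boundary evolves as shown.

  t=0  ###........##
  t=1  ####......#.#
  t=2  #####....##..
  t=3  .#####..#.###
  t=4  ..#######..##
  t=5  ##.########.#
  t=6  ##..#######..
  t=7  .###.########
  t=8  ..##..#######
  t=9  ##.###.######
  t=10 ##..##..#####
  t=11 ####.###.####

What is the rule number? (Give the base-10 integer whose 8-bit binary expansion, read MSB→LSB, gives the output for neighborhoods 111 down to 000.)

214

  [7] ### => #  t=0,i=0
  [6] ##. => #  t=0,i=2
  [5] #.# => .  t=1,i=11
  [4] #.. => #  t=0,i=3
  [3] .## => .  t=0,i=11
  [2] .#. => #  t=1,i=10
  [1] ..# => #  t=0,i=10
  [0] ... => .  t=0,i=4
  bits 11010110 = 214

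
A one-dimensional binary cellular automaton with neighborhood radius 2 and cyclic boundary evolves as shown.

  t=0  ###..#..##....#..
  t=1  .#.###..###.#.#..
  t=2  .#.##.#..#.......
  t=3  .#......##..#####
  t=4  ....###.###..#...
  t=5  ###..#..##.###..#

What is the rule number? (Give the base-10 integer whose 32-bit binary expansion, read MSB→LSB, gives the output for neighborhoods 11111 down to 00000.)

59035763

  nb #####: next=.  (t=3,i=14, bit31=0)
  nb ####.: next=.  (t=3,i=15, bit30=0)
  nb ###.#: next=.  (t=1,i=10, bit29=0)
  nb ###..: next=.  (t=0,i=2, bit28=0)
  nb ##.##: next=.  (t=4,i=7, bit27=0)
  nb ##.#.: next=.  (t=1,i=11, bit26=0)
  nb ##..#: next=#  (t=0,i=3, bit25=1)
  nb ##...: next=#  (t=0,i=10, bit24=1)
  nb #.###: next=#  (t=1,i=3, bit23=1)
  nb #.##.: next=.  (t=2,i=3, bit22=0)
  nb #.#.#: next=.  (t=1,i=12, bit21=0)
  nb #.#..: next=.  (t=1,i=14, bit20=0)
  nb #..##: next=.  (t=0,i=7, bit19=0)
  nb #..#.: next=#  (t=0,i=4, bit18=1)
  nb #...#: next=.  (t=1,i=16, bit17=0)
  nb #....: next=.  (t=0,i=11, bit16=0)
  nb .####: next=#  (t=3,i=13, bit15=1)
  nb .###.: next=#  (t=0,i=1, bit14=1)
  nb .##.#: next=.  (t=2,i=4, bit13=0)
  nb .##..: next=#  (t=0,i=9, bit12=1)
  nb .#.##: next=.  (t=1,i=2, bit11=0)
  nb .#.#.: next=.  (t=1,i=13, bit10=0)
  nb .#..#: next=.  (t=0,i=6, bit9=0)
  nb .#...: next=.  (t=1,i=15, bit8=0)
  nb ..###: next=.  (t=0,i=0, bit7=0)
  nb ..##.: next=#  (t=0,i=8, bit6=1)
  nb ..#.#: next=#  (t=1,i=1, bit5=1)
  nb ..#..: next=#  (t=0,i=5, bit4=1)
  nb ...##: next=.  (t=3,i=7, bit3=0)
  nb ...#.: next=.  (t=0,i=13, bit2=0)
  nb ....#: next=#  (t=0,i=12, bit1=1)
  nb .....: next=#  (t=2,i=12, bit0=1)
  bits 00000011100001001101000001110011 = 59035763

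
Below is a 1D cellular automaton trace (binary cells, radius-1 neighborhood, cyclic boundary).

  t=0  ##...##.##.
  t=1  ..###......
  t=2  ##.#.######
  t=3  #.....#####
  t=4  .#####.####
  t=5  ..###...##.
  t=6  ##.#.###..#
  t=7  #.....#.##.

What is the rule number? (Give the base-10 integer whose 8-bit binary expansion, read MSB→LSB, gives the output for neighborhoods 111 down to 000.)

147

  ###|#  b7=1 t=1,i=3
  ##.|.  b6=0 t=0,i=1
  #.#|.  b5=0 t=0,i=7
  #..|#  b4=1 t=0,i=2
  .##|.  b3=0 t=0,i=0
  .#.|.  b2=0 t=2,i=3
  ..#|#  b1=1 t=0,i=4
  ...|#  b0=1 t=0,i=3
  bits 10010011 = 147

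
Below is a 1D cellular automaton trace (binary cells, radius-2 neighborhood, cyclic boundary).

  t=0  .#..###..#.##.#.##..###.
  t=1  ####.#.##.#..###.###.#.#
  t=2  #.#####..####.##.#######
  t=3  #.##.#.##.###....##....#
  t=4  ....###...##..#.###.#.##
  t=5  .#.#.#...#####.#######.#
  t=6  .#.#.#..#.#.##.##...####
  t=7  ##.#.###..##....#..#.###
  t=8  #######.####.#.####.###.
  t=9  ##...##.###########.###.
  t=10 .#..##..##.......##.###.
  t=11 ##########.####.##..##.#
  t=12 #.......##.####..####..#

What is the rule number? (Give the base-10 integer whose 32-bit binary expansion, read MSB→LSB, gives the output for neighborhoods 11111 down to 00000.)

  nb #####: next=.  (t=1,i=1, bit31=0)
  nb ####.: next=#  (t=1,i=2, bit30=1)
  nb ###.#: next=#  (t=1,i=3, bit29=1)
  nb ###..: next=.  (t=0,i=6, bit28=0)
  nb ##.##: next=.  (t=1,i=16, bit27=0)
  nb ##.#.: next=#  (t=0,i=13, bit26=1)
  nb ##..#: next=#  (t=0,i=7, bit25=1)
  nb ##...: next=.  (t=3,i=13, bit24=0)
  nb #.###: next=#  (t=1,i=17, bit23=1)
  nb #.##.: next=.  (t=0,i=11, bit22=0)
  nb #.#.#: next=#  (t=0,i=14, bit21=1)
  nb #.#..: next=#  (t=1,i=10, bit20=1)
  nb #..##: next=#  (t=0,i=3, bit19=1)
  nb #..#.: next=#  (t=0,i=0, bit18=1)
  nb #...#: next=.  (t=4,i=8, bit17=0)
  nb #....: next=#  (t=3,i=14, bit16=1)
  nb .####: next=#  (t=1,i=0, bit15=1)
  nb .###.: next=#  (t=0,i=5, bit14=1)
  nb .##.#: next=.  (t=0,i=12, bit13=0)
  nb .##..: next=#  (t=0,i=17, bit12=1)
  nb .#.##: next=#  (t=0,i=10, bit11=1)
  nb .#.#.: next=.  (t=5,i=0, bit10=0)
  nb .#..#: next=#  (t=0,i=2, bit9=1)
  nb .#...: next=.  (t=5,i=6, bit8=0)
  nb ..###: next=.  (t=0,i=4, bit7=0)
  nb ..##.: next=#  (t=3,i=17, bit6=1)
  nb ..#.#: next=.  (t=0,i=9, bit5=0)
  nb ..#..: next=#  (t=0,i=1, bit4=1)
  nb ...##: next=#  (t=3,i=16, bit3=1)
  nb ...#.: next=#  (t=7,i=15, bit2=1)
  nb ....#: next=.  (t=3,i=15, bit1=0)
  nb .....: next=#  (t=10,i=12, bit0=1)
  bits 01100110101111011101101001011101 = 1723718237

1723718237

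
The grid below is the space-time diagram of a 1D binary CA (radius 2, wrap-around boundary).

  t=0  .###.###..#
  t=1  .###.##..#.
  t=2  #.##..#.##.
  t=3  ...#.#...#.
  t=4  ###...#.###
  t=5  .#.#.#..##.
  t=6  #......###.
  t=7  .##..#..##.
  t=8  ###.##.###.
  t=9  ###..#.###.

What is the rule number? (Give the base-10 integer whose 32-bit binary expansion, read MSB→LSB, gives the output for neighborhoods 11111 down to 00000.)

  [31] ##### => .  t=4,i=0
  [30] ####. => #  t=4,i=1
  [29] ###.# => #  t=0,i=3
  [28] ###.. => .  t=0,i=7
  [27] ##.## => .  t=0,i=4
  [26] ##.#. => .  t=2,i=10
  [25] ##..# => .  t=0,i=8
  [24] ##... => #  t=4,i=3
  [23] #.### => #  t=0,i=1
  [22] #.##. => .  t=1,i=5
  [21] #.#.# => .  t=2,i=0
  [20] #.#.. => .  t=3,i=5
  [19] #..## => #  t=1,i=0
  [18] #..#. => #  t=0,i=9
  [17] #...# => .  t=3,i=7
  [16] #.... => #  t=3,i=0
  [15] .#### => #  t=4,i=9
  [14] .###. => #  t=0,i=2
  [13] .##.# => #  t=2,i=9
  [12] .##.. => #  t=1,i=6
  [11] .#.## => .  t=0,i=0
  [10] .#.#. => .  t=3,i=4
  [9] .#..# => .  t=1,i=10
  [8] .#... => #  t=3,i=6
  [7] ..### => .  t=1,i=1
  [6] ..##. => #  t=5,i=8
  [5] ..#.# => .  t=0,i=10
  [4] ..#.. => #  t=1,i=9
  [3] ...## => .  t=6,i=6
  [2] ...#. => #  t=3,i=2
  [1] ....# => #  t=3,i=1
  [0] ..... => .  t=6,i=3
  bits 01100001100011011111000101010110 = 1636692310

1636692310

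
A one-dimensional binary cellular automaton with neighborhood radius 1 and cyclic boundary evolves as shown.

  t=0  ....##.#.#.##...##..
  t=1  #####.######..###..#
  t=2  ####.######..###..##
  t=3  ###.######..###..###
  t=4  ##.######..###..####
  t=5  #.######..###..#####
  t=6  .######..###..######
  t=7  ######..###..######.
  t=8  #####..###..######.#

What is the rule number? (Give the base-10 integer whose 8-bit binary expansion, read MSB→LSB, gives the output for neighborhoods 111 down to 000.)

  [7] ### => #  t=1,i=0
  [6] ##. => .  t=0,i=5
  [5] #.# => #  t=0,i=6
  [4] #.. => .  t=0,i=13
  [3] .## => #  t=0,i=4
  [2] .#. => #  t=0,i=7
  [1] ..# => #  t=0,i=3
  [0] ... => #  t=0,i=0
  bits 10101111 = 175

175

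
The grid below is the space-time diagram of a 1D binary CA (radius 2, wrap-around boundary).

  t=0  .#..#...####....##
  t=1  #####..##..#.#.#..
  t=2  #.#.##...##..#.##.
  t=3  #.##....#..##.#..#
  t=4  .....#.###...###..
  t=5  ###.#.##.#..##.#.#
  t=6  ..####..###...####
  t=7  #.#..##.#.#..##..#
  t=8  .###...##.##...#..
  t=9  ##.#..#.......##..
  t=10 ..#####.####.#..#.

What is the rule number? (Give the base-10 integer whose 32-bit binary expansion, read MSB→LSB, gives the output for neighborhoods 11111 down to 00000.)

3065318045

  nb #####: next=#  (t=1,i=2, bit31=1)
  nb ####.: next=.  (t=0,i=10, bit30=0)
  nb ###.#: next=#  (t=5,i=2, bit29=1)
  nb ###..: next=#  (t=0,i=11, bit28=1)
  nb ##.##: next=.  (t=3,i=1, bit27=0)
  nb ##.#.: next=#  (t=0,i=0, bit26=1)
  nb ##..#: next=#  (t=1,i=5, bit25=1)
  nb ##...: next=.  (t=0,i=12, bit24=0)
  nb #.###: next=#  (t=4,i=7, bit23=1)
  nb #.##.: next=.  (t=2,i=4, bit22=0)
  nb #.#.#: next=#  (t=1,i=13, bit21=1)
  nb #.#..: next=#  (t=0,i=1, bit20=1)
  nb #..##: next=.  (t=1,i=6, bit19=0)
  nb #..#.: next=#  (t=0,i=3, bit18=1)
  nb #...#: next=.  (t=0,i=6, bit17=0)
  nb #....: next=#  (t=0,i=13, bit16=1)
  nb .####: next=.  (t=0,i=9, bit15=0)
  nb .###.: next=.  (t=4,i=8, bit14=0)
  nb .##.#: next=.  (t=0,i=17, bit13=0)
  nb .##..: next=.  (t=1,i=8, bit12=0)
  nb .#.##: next=#  (t=2,i=3, bit11=1)
  nb .#.#.: next=.  (t=1,i=12, bit10=0)
  nb .#..#: next=#  (t=0,i=2, bit9=1)
  nb .#...: next=.  (t=0,i=5, bit8=0)
  nb ..###: next=#  (t=0,i=8, bit7=1)
  nb ..##.: next=.  (t=0,i=16, bit6=0)
  nb ..#.#: next=.  (t=1,i=11, bit5=0)
  nb ..#..: next=#  (t=0,i=4, bit4=1)
  nb ...##: next=#  (t=0,i=7, bit3=1)
  nb ...#.: next=#  (t=3,i=7, bit2=1)
  nb ....#: next=.  (t=0,i=14, bit1=0)
  nb .....: next=#  (t=4,i=0, bit0=1)
  bits 10110110101101010000101010011101 = 3065318045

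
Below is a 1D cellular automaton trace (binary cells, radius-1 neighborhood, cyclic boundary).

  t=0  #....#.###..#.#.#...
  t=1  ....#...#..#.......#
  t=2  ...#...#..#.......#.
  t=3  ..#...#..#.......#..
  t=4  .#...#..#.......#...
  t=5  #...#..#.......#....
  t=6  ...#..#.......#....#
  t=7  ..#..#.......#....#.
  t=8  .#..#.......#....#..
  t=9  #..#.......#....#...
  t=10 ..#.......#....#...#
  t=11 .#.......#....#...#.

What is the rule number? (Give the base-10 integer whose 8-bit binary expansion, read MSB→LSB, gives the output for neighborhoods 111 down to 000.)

  ###|#  b7=1 t=0,i=8
  ##.|.  b6=0 t=0,i=9
  #.#|.  b5=0 t=0,i=6
  #..|.  b4=0 t=0,i=1
  .##|.  b3=0 t=0,i=7
  .#.|.  b2=0 t=0,i=0
  ..#|#  b1=1 t=0,i=4
  ...|.  b0=0 t=0,i=2
  bits 10000010 = 130

130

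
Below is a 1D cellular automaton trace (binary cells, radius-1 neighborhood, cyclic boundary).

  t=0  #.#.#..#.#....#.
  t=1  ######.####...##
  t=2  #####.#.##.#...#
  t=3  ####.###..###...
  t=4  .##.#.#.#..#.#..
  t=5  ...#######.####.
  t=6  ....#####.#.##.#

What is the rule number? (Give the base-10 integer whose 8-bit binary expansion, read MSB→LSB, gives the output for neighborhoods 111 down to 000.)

180

  ###|#  b7=1 t=1,i=0
  ##.|.  b6=0 t=1,i=5
  #.#|#  b5=1 t=0,i=1
  #..|#  b4=1 t=0,i=5
  .##|.  b3=0 t=1,i=7
  .#.|#  b2=1 t=0,i=0
  ..#|.  b1=0 t=0,i=6
  ...|.  b0=0 t=0,i=11
  bits 10110100 = 180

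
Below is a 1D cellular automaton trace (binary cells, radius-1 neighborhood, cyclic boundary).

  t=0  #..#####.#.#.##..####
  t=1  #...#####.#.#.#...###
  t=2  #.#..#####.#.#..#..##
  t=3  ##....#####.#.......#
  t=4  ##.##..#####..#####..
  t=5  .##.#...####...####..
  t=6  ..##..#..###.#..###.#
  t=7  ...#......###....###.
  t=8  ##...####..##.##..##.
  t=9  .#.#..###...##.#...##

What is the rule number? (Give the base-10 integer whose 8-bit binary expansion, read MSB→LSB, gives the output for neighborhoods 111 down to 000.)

  ### -> #   bit 7 = 1  t=0,i=4
  ##. -> #   bit 6 = 1  t=0,i=0
  #.# -> #   bit 5 = 1  t=0,i=8
  #.. -> .   bit 4 = 0  t=0,i=1
  .## -> .   bit 3 = 0  t=0,i=3
  .#. -> .   bit 2 = 0  t=0,i=9
  ..# -> .   bit 1 = 0  t=0,i=2
  ... -> #   bit 0 = 1  t=1,i=2
  bits 11100001 = 225

225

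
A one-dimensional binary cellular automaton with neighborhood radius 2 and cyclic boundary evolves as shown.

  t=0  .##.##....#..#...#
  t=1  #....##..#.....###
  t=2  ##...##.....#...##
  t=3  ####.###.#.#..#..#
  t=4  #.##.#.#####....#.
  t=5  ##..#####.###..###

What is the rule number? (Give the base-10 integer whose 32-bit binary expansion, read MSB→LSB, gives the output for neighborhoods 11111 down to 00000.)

1975164005

  #####|.  b31=0 t=3,i=1
  ####.|#  b30=1 t=1,i=17
  ###.#|#  b29=1 t=3,i=3
  ###..|#  b28=1 t=1,i=0
  ##.##|.  b27=0 t=0,i=3
  ##.#.|#  b26=1 t=3,i=8
  ##..#|.  b25=0 t=1,i=7
  ##...|#  b24=1 t=0,i=6
  #.###|#  b23=1 t=3,i=5
  #.##.|.  b22=0 t=0,i=1
  #.#.#|#  b21=1 t=3,i=9
  #.#..|#  b20=1 t=3,i=11
  #..##|#  b19=1 t=3,i=16
  #..#.|.  b18=0 t=0,i=12
  #...#|#  b17=1 t=0,i=15
  #....|.  b16=0 t=0,i=7
  .####|#  b15=1 t=1,i=16
  .###.|.  b14=0 t=3,i=6
  .##.#|.  b13=0 t=0,i=2
  .##..|#  b12=1 t=0,i=5
  .#.##|#  b11=1 t=0,i=0
  .#.#.|#  b10=1 t=3,i=10
  .#..#|.  b9=0 t=0,i=11
  .#...|.  b8=0 t=0,i=14
  ..###|.  b7=0 t=1,i=15
  ..##.|#  b6=1 t=1,i=5
  ..#.#|#  b5=1 t=0,i=17
  ..#..|.  b4=0 t=0,i=10
  ...##|.  b3=0 t=1,i=4
  ...#.|#  b2=1 t=0,i=9
  ....#|.  b1=0 t=0,i=8
  .....|#  b0=1 t=1,i=12
  bits 01110101101110101001110001100101 = 1975164005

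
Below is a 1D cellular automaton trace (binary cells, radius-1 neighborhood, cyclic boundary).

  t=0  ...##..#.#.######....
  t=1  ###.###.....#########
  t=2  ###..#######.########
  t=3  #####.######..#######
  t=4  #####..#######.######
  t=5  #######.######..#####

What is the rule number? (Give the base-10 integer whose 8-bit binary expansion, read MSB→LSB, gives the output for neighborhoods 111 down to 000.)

211

  ###|#  b7=1 t=0,i=12
  ##.|#  b6=1 t=0,i=4
  #.#|.  b5=0 t=0,i=8
  #..|#  b4=1 t=0,i=5
  .##|.  b3=0 t=0,i=3
  .#.|.  b2=0 t=0,i=7
  ..#|#  b1=1 t=0,i=2
  ...|#  b0=1 t=0,i=0
  bits 11010011 = 211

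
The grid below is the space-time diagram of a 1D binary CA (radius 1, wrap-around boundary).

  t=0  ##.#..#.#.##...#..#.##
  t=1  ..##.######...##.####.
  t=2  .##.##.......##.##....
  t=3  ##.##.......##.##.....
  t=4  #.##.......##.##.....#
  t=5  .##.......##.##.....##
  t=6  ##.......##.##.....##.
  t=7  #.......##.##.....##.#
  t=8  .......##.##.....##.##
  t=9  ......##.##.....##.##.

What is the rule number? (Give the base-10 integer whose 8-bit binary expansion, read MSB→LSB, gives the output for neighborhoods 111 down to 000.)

  nb ###: next=.  (t=0,i=0, bit7=0)
  nb ##.: next=.  (t=0,i=1, bit6=0)
  nb #.#: next=#  (t=0,i=2, bit5=1)
  nb #..: next=.  (t=0,i=4, bit4=0)
  nb .##: next=#  (t=0,i=10, bit3=1)
  nb .#.: next=#  (t=0,i=3, bit2=1)
  nb ..#: next=#  (t=0,i=5, bit1=1)
  nb ...: next=.  (t=0,i=13, bit0=0)
  bits 00101110 = 46

46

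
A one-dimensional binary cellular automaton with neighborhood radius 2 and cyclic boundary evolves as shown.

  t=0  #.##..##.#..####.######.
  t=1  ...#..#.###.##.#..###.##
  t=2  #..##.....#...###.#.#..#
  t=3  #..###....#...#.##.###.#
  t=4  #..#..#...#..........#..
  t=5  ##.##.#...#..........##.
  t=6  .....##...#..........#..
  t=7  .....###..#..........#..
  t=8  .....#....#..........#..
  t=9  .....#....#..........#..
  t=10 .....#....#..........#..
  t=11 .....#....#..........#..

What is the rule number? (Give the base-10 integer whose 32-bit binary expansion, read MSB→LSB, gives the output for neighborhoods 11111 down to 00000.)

  [31] ##### => #  t=0,i=19
  [30] ####. => .  t=0,i=14
  [29] ###.# => #  t=0,i=15
  [28] ###.. => .  t=3,i=5
  [27] ##.## => .  t=0,i=16
  [26] ##.#. => #  t=0,i=8
  [25] ##..# => .  t=0,i=4
  [24] ##... => #  t=1,i=0
  [23] #.### => .  t=0,i=17
  [22] #.##. => .  t=0,i=2
  [21] #.#.# => .  t=0,i=0
  [20] #.#.. => #  t=0,i=9
  [19] #..## => .  t=0,i=5
  [18] #..#. => .  t=1,i=5
  [17] #...# => .  t=1,i=1
  [16] #.... => .  t=2,i=6
  [15] .#### => #  t=0,i=13
  [14] .###. => .  t=1,i=9
  [13] .##.# => .  t=0,i=7
  [12] .##.. => #  t=0,i=3
  [11] .#.## => .  t=0,i=1
  [10] .#.#. => #  t=2,i=19
  [9] .#..# => #  t=0,i=10
  [8] .#... => .  t=2,i=11
  [7] ..### => #  t=0,i=12
  [6] ..##. => #  t=0,i=6
  [5] ..#.# => .  t=1,i=6
  [4] ..#.. => #  t=1,i=3
  [3] ...## => .  t=2,i=13
  [2] ...#. => .  t=1,i=2
  [1] ....# => .  t=2,i=8
  [0] ..... => .  t=2,i=7
  bits 10100101000100001001011011010000 = 2769327824

2769327824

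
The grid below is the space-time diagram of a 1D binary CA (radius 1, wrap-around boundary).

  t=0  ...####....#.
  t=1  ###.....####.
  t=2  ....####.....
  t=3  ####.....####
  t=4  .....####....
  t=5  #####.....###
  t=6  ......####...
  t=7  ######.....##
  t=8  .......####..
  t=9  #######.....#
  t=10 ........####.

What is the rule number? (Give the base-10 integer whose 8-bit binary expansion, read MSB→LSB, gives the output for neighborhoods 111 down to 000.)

  [7] ### => .  t=0,i=4
  [6] ##. => .  t=0,i=6
  [5] #.# => .  t=1,i=12
  [4] #.. => .  t=0,i=7
  [3] .## => .  t=0,i=3
  [2] .#. => #  t=0,i=11
  [1] ..# => #  t=0,i=2
  [0] ... => #  t=0,i=0
  bits 00000111 = 7

7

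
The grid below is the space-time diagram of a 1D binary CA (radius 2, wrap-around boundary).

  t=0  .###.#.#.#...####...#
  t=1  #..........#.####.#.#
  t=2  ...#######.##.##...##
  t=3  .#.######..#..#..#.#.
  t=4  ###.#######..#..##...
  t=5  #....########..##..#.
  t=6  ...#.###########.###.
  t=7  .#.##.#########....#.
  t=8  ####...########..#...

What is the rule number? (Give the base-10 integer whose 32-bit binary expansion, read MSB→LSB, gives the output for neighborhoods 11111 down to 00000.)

  [31] ##### => #  t=2,i=5
  [30] ####. => #  t=0,i=15
  [29] ###.# => .  t=0,i=3
  [28] ###.. => #  t=0,i=16
  [27] ##.## => .  t=2,i=10
  [26] ##.#. => .  t=0,i=4
  [25] ##..# => #  t=3,i=9
  [24] ##... => .  t=0,i=17
  [23] #.### => .  t=0,i=1
  [22] #.##. => #  t=1,i=20
  [21] #.#.# => .  t=0,i=5
  [20] #.#.. => .  t=0,i=9
  [19] #..## => #  t=4,i=15
  [18] #..#. => #  t=3,i=0
  [17] #...# => #  t=0,i=11
  [16] #.... => .  t=1,i=2
  [15] .#### => #  t=0,i=14
  [14] .###. => .  t=0,i=2
  [13] .##.# => .  t=2,i=12
  [12] .##.. => .  t=1,i=0
  [11] .#.## => #  t=0,i=0
  [10] .#.#. => .  t=0,i=6
  [9] .#..# => .  t=3,i=12
  [8] .#... => .  t=0,i=10
  [7] ..### => #  t=0,i=13
  [6] ..##. => #  t=2,i=19
  [5] ..#.# => #  t=0,i=20
  [4] ..#.. => .  t=3,i=11
  [3] ...## => .  t=0,i=12
  [2] ...#. => .  t=0,i=19
  [1] ....# => #  t=1,i=9
  [0] ..... => #  t=1,i=3
  bits 11010010010011101000100011100011 = 3528362211

3528362211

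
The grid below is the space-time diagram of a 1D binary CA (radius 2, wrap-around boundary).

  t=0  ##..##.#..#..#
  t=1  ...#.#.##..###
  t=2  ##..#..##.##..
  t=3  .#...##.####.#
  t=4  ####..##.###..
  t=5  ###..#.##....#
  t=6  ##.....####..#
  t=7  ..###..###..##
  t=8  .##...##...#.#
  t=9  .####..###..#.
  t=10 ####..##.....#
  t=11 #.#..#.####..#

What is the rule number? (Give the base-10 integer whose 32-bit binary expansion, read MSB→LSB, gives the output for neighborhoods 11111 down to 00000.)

  nb #####: next=.  (t=10,i=1, bit31=0)
  nb ####.: next=#  (t=3,i=10, bit30=1)
  nb ###.#: next=#  (t=3,i=11, bit29=1)
  nb ###..: next=.  (t=0,i=1, bit28=0)
  nb ##.##: next=#  (t=2,i=9, bit27=1)
  nb ##.#.: next=.  (t=0,i=6, bit26=0)
  nb ##..#: next=.  (t=0,i=2, bit25=0)
  nb ##...: next=#  (t=1,i=0, bit24=1)
  nb #.###: next=.  (t=3,i=8, bit23=0)
  nb #.##.: next=#  (t=1,i=7, bit22=1)
  nb #.#.#: next=.  (t=1,i=5, bit21=0)
  nb #.#..: next=#  (t=0,i=7, bit20=1)
  nb #..##: next=#  (t=0,i=3, bit19=1)
  nb #..#.: next=.  (t=0,i=9, bit18=0)
  nb #...#: next=#  (t=1,i=1, bit17=1)
  nb #....: next=#  (t=5,i=10, bit16=1)
  nb .####: next=#  (t=3,i=9, bit15=1)
  nb .###.: next=.  (t=0,i=0, bit14=0)
  nb .##.#: next=#  (t=0,i=5, bit13=1)
  nb .##..: next=#  (t=1,i=8, bit12=1)
  nb .#.##: next=.  (t=1,i=6, bit11=0)
  nb .#.#.: next=#  (t=1,i=4, bit10=1)
  nb .#..#: next=#  (t=0,i=8, bit9=1)
  nb .#...: next=#  (t=3,i=2, bit8=1)
  nb ..###: next=#  (t=0,i=13, bit7=1)
  nb ..##.: next=.  (t=0,i=4, bit6=0)
  nb ..#.#: next=.  (t=1,i=3, bit5=0)
  nb ..#..: next=.  (t=0,i=10, bit4=0)
  nb ...##: next=.  (t=3,i=4, bit3=0)
  nb ...#.: next=.  (t=1,i=2, bit2=0)
  nb ....#: next=.  (t=5,i=11, bit1=0)
  nb .....: next=#  (t=6,i=4, bit0=1)
  bits 01101001010110111011011110000001 = 1767618433

1767618433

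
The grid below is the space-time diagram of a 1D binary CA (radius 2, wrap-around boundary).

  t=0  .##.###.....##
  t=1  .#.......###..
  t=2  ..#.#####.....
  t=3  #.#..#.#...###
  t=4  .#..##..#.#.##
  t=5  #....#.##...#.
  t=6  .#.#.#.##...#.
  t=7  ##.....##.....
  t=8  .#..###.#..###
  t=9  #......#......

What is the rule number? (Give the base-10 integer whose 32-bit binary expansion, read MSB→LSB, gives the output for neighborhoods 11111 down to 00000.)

1145344299

  [31] ##### => .  t=2,i=6
  [30] ####. => #  t=2,i=7
  [29] ###.# => .  t=3,i=0
  [28] ###.. => .  t=0,i=6
  [27] ##.## => .  t=0,i=0
  [26] ##.#. => #  t=3,i=1
  [25] ##..# => .  t=4,i=6
  [24] ##... => .  t=0,i=7
  [23] #.### => .  t=0,i=4
  [22] #.##. => #  t=0,i=1
  [21] #.#.# => .  t=4,i=10
  [20] #.#.. => .  t=3,i=2
  [19] #..## => .  t=4,i=3
  [18] #..#. => #  t=3,i=4
  [17] #...# => .  t=1,i=13
  [16] #.... => .  t=0,i=8
  [15] .#### => #  t=2,i=5
  [14] .###. => .  t=0,i=5
  [13] .##.# => .  t=0,i=2
  [12] .##.. => #  t=4,i=5
  [11] .#.## => .  t=2,i=3
  [10] .#.#. => .  t=3,i=6
  [9] .#..# => .  t=3,i=3
  [8] .#... => #  t=1,i=2
  [7] ..### => .  t=1,i=9
  [6] ..##. => .  t=0,i=12
  [5] ..#.# => #  t=2,i=2
  [4] ..#.. => .  t=1,i=1
  [3] ...## => #  t=0,i=11
  [2] ...#. => .  t=1,i=0
  [1] ....# => #  t=0,i=10
  [0] ..... => #  t=0,i=9
  bits 01000100010001001001000100101011 = 1145344299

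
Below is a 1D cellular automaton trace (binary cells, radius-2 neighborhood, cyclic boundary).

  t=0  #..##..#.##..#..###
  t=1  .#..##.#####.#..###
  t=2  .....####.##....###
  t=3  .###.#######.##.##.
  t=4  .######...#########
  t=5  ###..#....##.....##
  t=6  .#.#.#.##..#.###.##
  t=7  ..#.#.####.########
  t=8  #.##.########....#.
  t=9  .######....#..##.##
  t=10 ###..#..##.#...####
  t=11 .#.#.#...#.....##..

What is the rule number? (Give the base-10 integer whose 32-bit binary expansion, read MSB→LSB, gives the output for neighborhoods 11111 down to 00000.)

1791098035

  ##### -> .   bit 31 = 0  t=1,i=9
  ####. -> #   bit 30 = 1  t=0,i=18
  ###.# -> #   bit 29 = 1  t=1,i=11
  ###.. -> .   bit 28 = 0  t=0,i=0
  ##.## -> #   bit 27 = 1  t=1,i=6
  ##.#. -> .   bit 26 = 0  t=1,i=0
  ##..# -> #   bit 25 = 1  t=0,i=1
  ##... -> .   bit 24 = 0  t=2,i=0
  #.### -> #   bit 23 = 1  t=1,i=7
  #.##. -> #   bit 22 = 1  t=0,i=9
  #.#.# -> .   bit 21 = 0  t=6,i=1
  #.#.. -> .   bit 20 = 0  t=1,i=1
  #..## -> .   bit 19 = 0  t=0,i=2
  #..#. -> .   bit 18 = 0  t=0,i=6
  #...# -> .   bit 17 = 0  t=4,i=8
  #.... -> #   bit 16 = 1  t=2,i=1
  .#### -> #   bit 15 = 1  t=0,i=17
  .###. -> #   bit 14 = 1  t=1,i=17
  .##.# -> #   bit 13 = 1  t=1,i=5
  .##.. -> #   bit 12 = 1  t=0,i=4
  .#.## -> #   bit 11 = 1  t=0,i=8
  .#.#. -> #   bit 10 = 1  t=6,i=2
  .#..# -> .   bit 9 = 0  t=0,i=14
  .#... -> .   bit 8 = 0  t=5,i=6
  ..### -> #   bit 7 = 1  t=0,i=16
  ..##. -> .   bit 6 = 0  t=0,i=3
  ..#.# -> #   bit 5 = 1  t=0,i=7
  ..#.. -> #   bit 4 = 1  t=0,i=13
  ...## -> .   bit 3 = 0  t=2,i=4
  ...#. -> .   bit 2 = 0  t=8,i=16
  ....# -> #   bit 1 = 1  t=2,i=3
  ..... -> #   bit 0 = 1  t=2,i=2
  bits 01101010110000011111110010110011 = 1791098035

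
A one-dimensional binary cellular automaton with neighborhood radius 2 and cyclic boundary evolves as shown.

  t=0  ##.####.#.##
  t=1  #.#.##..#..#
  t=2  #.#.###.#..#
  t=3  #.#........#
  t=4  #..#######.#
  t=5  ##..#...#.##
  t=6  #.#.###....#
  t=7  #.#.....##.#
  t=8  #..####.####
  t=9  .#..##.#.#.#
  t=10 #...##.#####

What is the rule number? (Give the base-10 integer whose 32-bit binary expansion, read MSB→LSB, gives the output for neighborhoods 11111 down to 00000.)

  [31] ##### => .  t=4,i=5
  [30] ####. => #  t=0,i=0
  [29] ###.# => .  t=0,i=1
  [28] ###.. => .  t=5,i=1
  [27] ##.## => #  t=0,i=2
  [26] ##.#. => .  t=0,i=7
  [25] ##..# => #  t=1,i=6
  [24] ##... => .  t=6,i=7
  [23] #.### => .  t=0,i=3
  [22] #.##. => #  t=1,i=4
  [21] #.#.# => #  t=0,i=8
  [20] #.#.. => .  t=2,i=8
  [19] #..## => .  t=1,i=10
  [18] #..#. => .  t=1,i=7
  [17] #...# => #  t=5,i=6
  [16] #.... => #  t=3,i=4
  [15] .#### => #  t=0,i=4
  [14] .###. => .  t=2,i=5
  [13] .##.# => #  t=1,i=0
  [12] .##.. => #  t=1,i=5
  [11] .#.## => .  t=0,i=9
  [10] .#.#. => #  t=9,i=0
  [9] .#..# => .  t=1,i=9
  [8] .#... => #  t=3,i=3
  [7] ..### => .  t=4,i=3
  [6] ..##. => #  t=1,i=11
  [5] ..#.# => .  t=5,i=8
  [4] ..#.. => #  t=1,i=8
  [3] ...## => .  t=3,i=10
  [2] ...#. => .  t=5,i=7
  [1] ....# => #  t=3,i=9
  [0] ..... => #  t=3,i=5
  bits 01001010011000111011010101010011 = 1248048467

1248048467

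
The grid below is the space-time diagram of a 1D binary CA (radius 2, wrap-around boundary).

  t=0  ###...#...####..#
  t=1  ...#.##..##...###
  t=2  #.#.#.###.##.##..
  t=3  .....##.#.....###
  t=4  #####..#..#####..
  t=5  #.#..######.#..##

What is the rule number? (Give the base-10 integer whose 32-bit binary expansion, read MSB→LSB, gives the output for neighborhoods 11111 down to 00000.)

2811042463

  nb #####: next=#  (t=4,i=2, bit31=1)
  nb ####.: next=.  (t=0,i=1, bit30=0)
  nb ###.#: next=#  (t=2,i=8, bit29=1)
  nb ###..: next=.  (t=0,i=2, bit28=0)
  nb ##.##: next=.  (t=2,i=9, bit27=0)
  nb ##.#.: next=#  (t=3,i=7, bit26=1)
  nb ##..#: next=#  (t=0,i=14, bit25=1)
  nb ##...: next=#  (t=0,i=3, bit24=1)
  nb #.###: next=#  (t=2,i=6, bit23=1)
  nb #.##.: next=.  (t=1,i=5, bit22=0)
  nb #.#.#: next=.  (t=2,i=2, bit21=0)
  nb #.#..: next=.  (t=3,i=8, bit20=0)
  nb #..##: next=#  (t=0,i=15, bit19=1)
  nb #..#.: next=#  (t=2,i=16, bit18=1)
  nb #...#: next=.  (t=0,i=4, bit17=0)
  nb #....: next=#  (t=3,i=1, bit16=1)
  nb .####: next=.  (t=0,i=0, bit15=0)
  nb .###.: next=.  (t=1,i=15, bit14=0)
  nb .##.#: next=.  (t=2,i=11, bit13=0)
  nb .##..: next=#  (t=1,i=6, bit12=1)
  nb .#.##: next=#  (t=1,i=4, bit11=1)
  nb .#.#.: next=.  (t=2,i=1, bit10=0)
  nb .#..#: next=#  (t=4,i=8, bit9=1)
  nb .#...: next=.  (t=0,i=7, bit8=0)
  nb ..###: next=#  (t=0,i=10, bit7=1)
  nb ..##.: next=.  (t=1,i=9, bit6=0)
  nb ..#.#: next=.  (t=1,i=3, bit5=0)
  nb ..#..: next=#  (t=0,i=6, bit4=1)
  nb ...##: next=#  (t=0,i=9, bit3=1)
  nb ...#.: next=#  (t=0,i=5, bit2=1)
  nb ....#: next=#  (t=3,i=3, bit1=1)
  nb .....: next=#  (t=3,i=2, bit0=1)
  bits 10100111100011010001101010011111 = 2811042463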